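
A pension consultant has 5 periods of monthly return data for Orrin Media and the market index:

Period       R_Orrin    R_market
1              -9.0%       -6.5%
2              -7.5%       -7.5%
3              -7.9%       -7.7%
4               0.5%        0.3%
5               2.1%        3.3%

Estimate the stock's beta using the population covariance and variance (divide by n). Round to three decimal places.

Mean R_i = (-9.0 − 7.5 − 7.9 + 0.5 + 2.1) / 5 = -4.3600%
Mean R_m = (-6.5 − 7.5 − 7.7 + 0.3 + 3.3) / 5 = -3.6200%
Σ(R_i − R̄_i)(R_m − R̄_m) = 103.7440  ⇒  Cov = 103.7440 / 5 = 20.7488
Σ(R_m − R̄_m)² = 103.2480  ⇒  Var(R_m) = 103.2480 / 5 = 20.6496
β = Cov / Var(R_m) = 20.7488 / 20.6496 = 1.0048

1.005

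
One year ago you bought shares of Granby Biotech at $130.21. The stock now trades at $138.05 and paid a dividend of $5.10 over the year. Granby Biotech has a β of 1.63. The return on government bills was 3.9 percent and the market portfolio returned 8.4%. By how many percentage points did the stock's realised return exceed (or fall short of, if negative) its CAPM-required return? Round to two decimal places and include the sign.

Realised HPR = (P1 + D1 − P0) / P0 = (138.05 + 5.10 − 130.21) / 130.21 = 12.94 / 130.21 = 9.9378%
MRP = 8.4% − 3.9% = 4.50%
CAPM required = R_f + β·MRP = 3.9% + 1.63 × 4.5% = 11.2350%
α = realised − required = 9.9378% − 11.2350% = -1.30%

-1.30%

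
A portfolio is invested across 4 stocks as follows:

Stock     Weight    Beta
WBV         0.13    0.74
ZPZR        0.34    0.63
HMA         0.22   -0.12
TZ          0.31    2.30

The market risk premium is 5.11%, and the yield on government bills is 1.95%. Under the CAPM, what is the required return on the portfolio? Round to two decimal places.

β_P = Σ w_i β_i = 0.13×0.74 + 0.34×0.63 + 0.22×-0.12 + 0.31×2.30 = 0.9970
E(R_P) = R_f + β_P × MRP = 1.95% + 0.9970 × 5.11% = 7.04%

7.04%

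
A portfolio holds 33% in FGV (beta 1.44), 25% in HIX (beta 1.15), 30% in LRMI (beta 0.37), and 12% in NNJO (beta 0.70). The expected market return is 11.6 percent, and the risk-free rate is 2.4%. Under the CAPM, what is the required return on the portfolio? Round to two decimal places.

11.21%

β_P = Σ w_i β_i = 0.33×1.44 + 0.25×1.15 + 0.30×0.37 + 0.12×0.70 = 0.9577
MRP = 11.6% − 2.4% = 9.20%
E(R_P) = R_f + β_P × MRP = 2.4% + 0.9577 × 9.2% = 11.21%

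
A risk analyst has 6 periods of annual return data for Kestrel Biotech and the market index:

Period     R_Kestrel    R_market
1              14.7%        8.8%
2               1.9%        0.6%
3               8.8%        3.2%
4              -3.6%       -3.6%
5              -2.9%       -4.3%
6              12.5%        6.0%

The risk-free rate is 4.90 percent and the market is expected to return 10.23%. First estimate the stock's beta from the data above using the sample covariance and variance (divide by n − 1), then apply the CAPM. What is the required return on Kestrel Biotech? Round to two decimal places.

12.84%

Mean R_i = (14.7 + 1.9 + 8.8 − 3.6 − 2.9 + 12.5) / 6 = 5.2333%
Mean R_m = (8.8 + 0.6 + 3.2 − 3.6 − 4.3 + 6.0) / 6 = 1.7833%
Σ(R_i − R̄_i)(R_m − R̄_m) = 203.0933  ⇒  Cov = 203.0933 / 5 = 40.6187
Σ(R_m − R̄_m)² = 136.4083  ⇒  Var(R_m) = 136.4083 / 5 = 27.2817
β = Cov / Var(R_m) = 40.6187 / 27.2817 = 1.4889
MRP = 10.23% − 4.90% = 5.33%
E(R) = R_f + β × MRP = 4.90% + 1.4889 × 5.33% = 12.84%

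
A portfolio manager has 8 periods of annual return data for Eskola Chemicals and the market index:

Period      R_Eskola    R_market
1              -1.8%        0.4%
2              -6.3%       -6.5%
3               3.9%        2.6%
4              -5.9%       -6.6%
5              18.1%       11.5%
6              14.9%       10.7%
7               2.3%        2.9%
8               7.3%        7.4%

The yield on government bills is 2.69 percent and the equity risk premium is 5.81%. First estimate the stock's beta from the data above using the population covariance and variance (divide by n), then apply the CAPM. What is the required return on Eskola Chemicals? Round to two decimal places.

9.98%

Mean R_i = (-1.8 − 6.3 + 3.9 − 5.9 + 18.1 + 14.9 + 2.3 + 7.3) / 8 = 4.0625%
Mean R_m = (0.4 − 6.5 + 2.6 − 6.6 + 11.5 + 10.7 + 2.9 + 7.4) / 8 = 2.8000%
Σ(R_i − R̄_i)(R_m − R̄_m) = 426.5800  ⇒  Cov = 426.5800 / 8 = 53.3225
Σ(R_m − R̄_m)² = 339.9200  ⇒  Var(R_m) = 339.9200 / 8 = 42.4900
β = Cov / Var(R_m) = 53.3225 / 42.4900 = 1.2549
E(R) = R_f + β × MRP = 2.69% + 1.2549 × 5.81% = 9.98%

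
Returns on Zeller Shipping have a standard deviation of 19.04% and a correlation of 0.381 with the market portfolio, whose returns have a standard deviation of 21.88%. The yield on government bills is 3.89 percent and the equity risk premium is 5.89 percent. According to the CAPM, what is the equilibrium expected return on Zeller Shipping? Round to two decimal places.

5.84%

β = ρ × σ_i / σ_m = 0.381 × 19.04% / 21.88% = 0.3315
E(R) = 3.89% + 0.3315 × 5.89% = 5.84%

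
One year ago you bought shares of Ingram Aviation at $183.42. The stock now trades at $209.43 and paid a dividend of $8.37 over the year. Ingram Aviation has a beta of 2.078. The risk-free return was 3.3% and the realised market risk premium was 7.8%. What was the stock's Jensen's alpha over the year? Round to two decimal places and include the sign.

-0.76%

Realised HPR = (P1 + D1 − P0) / P0 = (209.43 + 8.37 − 183.42) / 183.42 = 34.38 / 183.42 = 18.7439%
CAPM required = R_f + β·MRP = 3.3% + 2.078 × 7.8% = 19.5084%
α = realised − required = 18.7439% − 19.5084% = -0.76%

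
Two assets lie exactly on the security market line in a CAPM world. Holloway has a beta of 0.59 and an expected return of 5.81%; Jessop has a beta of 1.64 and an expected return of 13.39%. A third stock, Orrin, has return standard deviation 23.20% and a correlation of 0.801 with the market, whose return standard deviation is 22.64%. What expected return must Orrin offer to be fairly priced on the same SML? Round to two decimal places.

7.48%

MRP = (13.39% − 5.81%) / (1.64 − 0.59) = 7.2190%
R_f = 5.81% − 0.59 × 7.2190% = 1.5508%
β_Orrin = ρ·σ_i/σ_m = 0.801 × 23.20 / 22.64 = 0.8208
E(R_Orrin) = R_f + β × MRP = 1.5508% + 0.8208 × 7.2190% = 7.48%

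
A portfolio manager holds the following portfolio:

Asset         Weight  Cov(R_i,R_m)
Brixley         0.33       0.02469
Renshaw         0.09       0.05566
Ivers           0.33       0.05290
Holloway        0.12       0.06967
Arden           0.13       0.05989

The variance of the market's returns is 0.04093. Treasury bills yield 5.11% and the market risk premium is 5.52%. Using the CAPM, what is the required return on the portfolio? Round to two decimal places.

11.42%

β_Brixley = 0.02469 / 0.04093 = 0.6032
β_Renshaw = 0.05566 / 0.04093 = 1.3599
β_Ivers = 0.05290 / 0.04093 = 1.2925
β_Holloway = 0.06967 / 0.04093 = 1.7022
β_Arden = 0.05989 / 0.04093 = 1.4632
β_P = Σ w_i β_i = 0.33×0.6032 + 0.09×1.3599 + 0.33×1.2925 + 0.12×1.7022 + 0.13×1.4632 = 1.1425
E(R_P) = R_f + β_P × MRP = 5.11% + 1.1425 × 5.52% = 11.42%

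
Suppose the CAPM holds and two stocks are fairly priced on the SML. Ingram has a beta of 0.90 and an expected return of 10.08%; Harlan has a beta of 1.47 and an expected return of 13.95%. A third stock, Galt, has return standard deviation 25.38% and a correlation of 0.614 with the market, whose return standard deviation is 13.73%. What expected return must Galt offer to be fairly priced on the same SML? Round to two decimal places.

11.68%

MRP = (13.95% − 10.08%) / (1.47 − 0.90) = 6.7895%
R_f = 10.08% − 0.90 × 6.7895% = 3.9695%
β_Galt = ρ·σ_i/σ_m = 0.614 × 25.38 / 13.73 = 1.1350
E(R_Galt) = R_f + β × MRP = 3.9695% + 1.1350 × 6.7895% = 11.68%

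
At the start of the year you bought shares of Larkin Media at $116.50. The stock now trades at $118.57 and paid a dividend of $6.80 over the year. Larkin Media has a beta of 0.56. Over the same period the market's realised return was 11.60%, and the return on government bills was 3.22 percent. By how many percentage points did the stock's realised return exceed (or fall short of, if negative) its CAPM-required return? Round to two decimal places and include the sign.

Realised HPR = (P1 + D1 − P0) / P0 = (118.57 + 6.80 − 116.50) / 116.50 = 8.87 / 116.50 = 7.6137%
MRP = 11.60% − 3.22% = 8.38%
CAPM required = R_f + β·MRP = 3.22% + 0.56 × 8.38% = 7.9128%
α = realised − required = 7.6137% − 7.9128% = -0.30%

-0.30%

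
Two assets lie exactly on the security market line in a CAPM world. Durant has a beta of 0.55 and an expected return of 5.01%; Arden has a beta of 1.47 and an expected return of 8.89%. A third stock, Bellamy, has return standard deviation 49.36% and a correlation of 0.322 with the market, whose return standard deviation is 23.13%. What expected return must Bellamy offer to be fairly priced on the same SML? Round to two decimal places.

MRP = (8.89% − 5.01%) / (1.47 − 0.55) = 4.2174%
R_f = 5.01% − 0.55 × 4.2174% = 2.6904%
β_Bellamy = ρ·σ_i/σ_m = 0.322 × 49.36 / 23.13 = 0.6872
E(R_Bellamy) = R_f + β × MRP = 2.6904% + 0.6872 × 4.2174% = 5.59%

5.59%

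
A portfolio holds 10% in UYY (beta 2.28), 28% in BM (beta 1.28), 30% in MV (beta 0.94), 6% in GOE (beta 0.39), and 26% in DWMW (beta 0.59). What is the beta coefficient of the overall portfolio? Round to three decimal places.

1.045

β_P = Σ w_i β_i = 0.10×2.28 + 0.28×1.28 + 0.30×0.94 + 0.06×0.39 + 0.26×0.59 = 1.0452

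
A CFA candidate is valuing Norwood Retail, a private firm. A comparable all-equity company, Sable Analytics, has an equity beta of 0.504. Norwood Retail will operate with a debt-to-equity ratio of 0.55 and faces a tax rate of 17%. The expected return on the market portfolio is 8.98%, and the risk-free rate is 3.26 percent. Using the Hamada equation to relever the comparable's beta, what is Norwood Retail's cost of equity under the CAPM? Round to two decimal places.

7.46%

β_L = β_U × [1 + (1 − t)(D/E)] = 0.504 × [1 + (1 − 0.17) × 0.55]
    = 0.504 × [1 + 0.83 × 0.55] = 0.504 × 1.4565 = 0.7341
MRP = 8.98% − 3.26% = 5.72%
E(R) = R_f + β_L × MRP = 3.26% + 0.7341 × 5.72% = 7.46%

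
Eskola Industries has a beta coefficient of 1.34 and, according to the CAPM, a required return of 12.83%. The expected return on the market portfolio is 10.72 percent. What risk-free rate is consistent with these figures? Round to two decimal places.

E(R) = R_f + β(E(R_m) − R_f) = R_f(1 − β) + β·E(R_m)
12.83% = R_f × (1 − 1.34) + 1.34 × 10.72%
12.83% = R_f × -0.34 + 14.3648%
R_f = (12.83% − 14.3648%) / -0.34 = 4.51%

4.51%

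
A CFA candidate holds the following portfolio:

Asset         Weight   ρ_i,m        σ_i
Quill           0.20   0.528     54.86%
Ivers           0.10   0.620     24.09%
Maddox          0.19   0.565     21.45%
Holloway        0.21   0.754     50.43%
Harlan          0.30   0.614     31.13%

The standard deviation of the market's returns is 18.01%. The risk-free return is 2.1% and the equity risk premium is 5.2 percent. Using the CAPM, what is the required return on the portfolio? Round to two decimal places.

8.83%

β_Quill = 0.528 × 54.86% / 18.01% = 1.6083
β_Ivers = 0.620 × 24.09% / 18.01% = 0.8293
β_Maddox = 0.565 × 21.45% / 18.01% = 0.6729
β_Holloway = 0.754 × 50.43% / 18.01% = 2.1113
β_Harlan = 0.614 × 31.13% / 18.01% = 1.0613
β_P = Σ w_i β_i = 0.20×1.6083 + 0.10×0.8293 + 0.19×0.6729 + 0.21×2.1113 + 0.30×1.0613 = 1.2942
E(R_P) = R_f + β_P × MRP = 2.1% + 1.2942 × 5.2% = 8.83%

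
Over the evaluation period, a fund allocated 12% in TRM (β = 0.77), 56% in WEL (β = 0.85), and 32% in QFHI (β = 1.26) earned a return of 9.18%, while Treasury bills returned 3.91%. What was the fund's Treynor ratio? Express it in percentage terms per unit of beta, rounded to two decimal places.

5.42%

β_P = 0.12×0.77 + 0.56×0.85 + 0.32×1.26 = 0.9716
Treynor = (R_P − R_f) / β_P = (9.18% − 3.91%) / 0.9716 = 5.27% / 0.9716 = 5.42%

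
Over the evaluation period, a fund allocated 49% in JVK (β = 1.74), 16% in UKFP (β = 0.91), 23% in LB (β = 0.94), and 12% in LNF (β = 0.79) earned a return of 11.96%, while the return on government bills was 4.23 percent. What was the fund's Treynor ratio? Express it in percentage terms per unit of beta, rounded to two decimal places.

5.90%

β_P = 0.49×1.74 + 0.16×0.91 + 0.23×0.94 + 0.12×0.79 = 1.3092
Treynor = (R_P − R_f) / β_P = (11.96% − 4.23%) / 1.3092 = 7.73% / 1.3092 = 5.90%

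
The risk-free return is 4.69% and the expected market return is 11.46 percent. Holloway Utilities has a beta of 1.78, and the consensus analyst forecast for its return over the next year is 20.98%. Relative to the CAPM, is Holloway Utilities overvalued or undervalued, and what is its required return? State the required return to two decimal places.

MRP = 11.46% − 4.69% = 6.77%
Required return = R_f + β·MRP = 4.69% + 1.78 × 6.77% = 16.74%
Forecast 20.98% > required 16.74% → the stock plots above the SML → undervalued.

Undervalued; required return 16.74%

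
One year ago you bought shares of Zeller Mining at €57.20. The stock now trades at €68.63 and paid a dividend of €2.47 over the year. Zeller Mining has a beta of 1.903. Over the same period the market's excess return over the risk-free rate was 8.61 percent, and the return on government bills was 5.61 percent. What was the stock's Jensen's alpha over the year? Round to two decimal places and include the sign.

Realised HPR = (P1 + D1 − P0) / P0 = (68.63 + 2.47 − 57.20) / 57.20 = 13.90 / 57.20 = 24.3007%
CAPM required = R_f + β·MRP = 5.61% + 1.903 × 8.61% = 21.99483%
α = realised − required = 24.3007% − 21.99483% = +2.31%

+2.31%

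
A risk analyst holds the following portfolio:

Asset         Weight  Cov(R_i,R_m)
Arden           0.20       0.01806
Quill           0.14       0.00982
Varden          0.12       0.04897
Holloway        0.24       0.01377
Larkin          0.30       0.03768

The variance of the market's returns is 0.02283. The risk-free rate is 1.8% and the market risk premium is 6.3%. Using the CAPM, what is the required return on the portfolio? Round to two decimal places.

8.83%

β_Arden = 0.01806 / 0.02283 = 0.7911
β_Quill = 0.00982 / 0.02283 = 0.4301
β_Varden = 0.04897 / 0.02283 = 2.1450
β_Holloway = 0.01377 / 0.02283 = 0.6032
β_Larkin = 0.03768 / 0.02283 = 1.6505
β_P = Σ w_i β_i = 0.20×0.7911 + 0.14×0.4301 + 0.12×2.1450 + 0.24×0.6032 + 0.30×1.6505 = 1.1158
E(R_P) = R_f + β_P × MRP = 1.8% + 1.1158 × 6.3% = 8.83%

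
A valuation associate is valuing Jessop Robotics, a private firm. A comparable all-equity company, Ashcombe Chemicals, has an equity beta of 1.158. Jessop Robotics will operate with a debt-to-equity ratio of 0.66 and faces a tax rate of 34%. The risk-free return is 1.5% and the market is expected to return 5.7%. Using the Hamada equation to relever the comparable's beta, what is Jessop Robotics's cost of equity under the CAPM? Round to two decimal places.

β_L = β_U × [1 + (1 − t)(D/E)] = 1.158 × [1 + (1 − 0.34) × 0.66]
    = 1.158 × [1 + 0.66 × 0.66] = 1.158 × 1.4356 = 1.6624
MRP = 5.7% − 1.5% = 4.20%
E(R) = R_f + β_L × MRP = 1.5% + 1.6624 × 4.2% = 8.48%

8.48%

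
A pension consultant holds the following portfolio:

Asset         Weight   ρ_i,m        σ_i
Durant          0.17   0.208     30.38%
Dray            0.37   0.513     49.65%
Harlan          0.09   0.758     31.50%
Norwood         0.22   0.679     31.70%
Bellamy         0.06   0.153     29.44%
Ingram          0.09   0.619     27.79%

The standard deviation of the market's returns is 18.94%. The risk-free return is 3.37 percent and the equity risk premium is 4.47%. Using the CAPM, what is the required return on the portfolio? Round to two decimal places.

β_Durant = 0.208 × 30.38% / 18.94% = 0.3336
β_Dray = 0.513 × 49.65% / 18.94% = 1.3448
β_Harlan = 0.758 × 31.50% / 18.94% = 1.2607
β_Norwood = 0.679 × 31.70% / 18.94% = 1.1364
β_Bellamy = 0.153 × 29.44% / 18.94% = 0.2378
β_Ingram = 0.619 × 27.79% / 18.94% = 0.9082
β_P = Σ w_i β_i = 0.17×0.3336 + 0.37×1.3448 + 0.09×1.2607 + 0.22×1.1364 + 0.06×0.2378 + 0.09×0.9082 = 1.0138
E(R_P) = R_f + β_P × MRP = 3.37% + 1.0138 × 4.47% = 7.90%

7.90%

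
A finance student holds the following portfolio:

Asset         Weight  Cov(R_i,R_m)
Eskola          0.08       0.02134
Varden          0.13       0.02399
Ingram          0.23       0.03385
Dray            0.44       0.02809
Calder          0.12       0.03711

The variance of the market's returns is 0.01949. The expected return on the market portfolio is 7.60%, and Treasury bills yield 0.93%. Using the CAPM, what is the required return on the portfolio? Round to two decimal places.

β_Eskola = 0.02134 / 0.01949 = 1.0949
β_Varden = 0.02399 / 0.01949 = 1.2309
β_Ingram = 0.03385 / 0.01949 = 1.7368
β_Dray = 0.02809 / 0.01949 = 1.4413
β_Calder = 0.03711 / 0.01949 = 1.9041
β_P = Σ w_i β_i = 0.08×1.0949 + 0.13×1.2309 + 0.23×1.7368 + 0.44×1.4413 + 0.12×1.9041 = 1.5097
MRP = 7.60% − 0.93% = 6.67%
E(R_P) = R_f + β_P × MRP = 0.93% + 1.5097 × 6.67% = 11.00%

11.00%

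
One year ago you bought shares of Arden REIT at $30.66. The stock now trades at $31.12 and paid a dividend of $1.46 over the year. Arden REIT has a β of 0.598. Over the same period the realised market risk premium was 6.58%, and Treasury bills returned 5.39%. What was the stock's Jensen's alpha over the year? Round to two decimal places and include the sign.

-3.06%

Realised HPR = (P1 + D1 − P0) / P0 = (31.12 + 1.46 − 30.66) / 30.66 = 1.92 / 30.66 = 6.2622%
CAPM required = R_f + β·MRP = 5.39% + 0.598 × 6.58% = 9.32484%
α = realised − required = 6.2622% − 9.32484% = -3.06%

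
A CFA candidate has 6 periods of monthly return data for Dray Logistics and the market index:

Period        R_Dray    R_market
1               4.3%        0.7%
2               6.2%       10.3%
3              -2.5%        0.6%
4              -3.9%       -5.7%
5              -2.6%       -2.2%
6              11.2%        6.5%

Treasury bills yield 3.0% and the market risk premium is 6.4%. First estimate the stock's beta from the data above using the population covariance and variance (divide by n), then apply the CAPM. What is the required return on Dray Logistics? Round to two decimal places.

8.47%

Mean R_i = (4.3 + 6.2 − 2.5 − 3.9 − 2.6 + 11.2) / 6 = 2.1167%
Mean R_m = (0.7 + 10.3 + 0.6 − 5.7 − 2.2 + 6.5) / 6 = 1.7000%
Σ(R_i − R̄_i)(R_m − R̄_m) = 144.5300  ⇒  Cov = 144.5300 / 6 = 24.0883
Σ(R_m − R̄_m)² = 169.1800  ⇒  Var(R_m) = 169.1800 / 6 = 28.1967
β = Cov / Var(R_m) = 24.0883 / 28.1967 = 0.8543
E(R) = R_f + β × MRP = 3.0% + 0.8543 × 6.4% = 8.47%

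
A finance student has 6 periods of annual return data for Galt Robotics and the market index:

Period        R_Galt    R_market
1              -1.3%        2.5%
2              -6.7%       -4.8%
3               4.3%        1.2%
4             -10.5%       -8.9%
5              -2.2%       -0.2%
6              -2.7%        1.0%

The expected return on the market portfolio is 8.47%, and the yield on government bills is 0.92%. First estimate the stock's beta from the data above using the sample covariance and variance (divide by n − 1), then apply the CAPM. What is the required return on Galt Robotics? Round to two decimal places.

8.40%

Mean R_i = (-1.3 − 6.7 + 4.3 − 10.5 − 2.2 − 2.7) / 6 = -3.1833%
Mean R_m = (2.5 − 4.8 + 1.2 − 8.9 − 0.2 + 1.0) / 6 = -1.5333%
Σ(R_i − R̄_i)(R_m − R̄_m) = 95.9733  ⇒  Cov = 95.9733 / 5 = 19.1947
Σ(R_m − R̄_m)² = 96.8733  ⇒  Var(R_m) = 96.8733 / 5 = 19.3747
β = Cov / Var(R_m) = 19.1947 / 19.3747 = 0.9907
MRP = 8.47% − 0.92% = 7.55%
E(R) = R_f + β × MRP = 0.92% + 0.9907 × 7.55% = 8.40%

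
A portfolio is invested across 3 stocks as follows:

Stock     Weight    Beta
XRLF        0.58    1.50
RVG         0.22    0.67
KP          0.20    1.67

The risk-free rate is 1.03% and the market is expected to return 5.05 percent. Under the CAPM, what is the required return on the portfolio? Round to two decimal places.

6.46%

β_P = Σ w_i β_i = 0.58×1.50 + 0.22×0.67 + 0.20×1.67 = 1.3514
MRP = 5.05% − 1.03% = 4.02%
E(R_P) = R_f + β_P × MRP = 1.03% + 1.3514 × 4.02% = 6.46%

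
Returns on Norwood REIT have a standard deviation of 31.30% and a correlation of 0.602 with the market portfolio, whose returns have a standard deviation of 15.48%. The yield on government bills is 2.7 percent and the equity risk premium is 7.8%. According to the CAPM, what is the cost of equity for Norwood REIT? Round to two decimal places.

12.19%

β = ρ × σ_i / σ_m = 0.602 × 31.30% / 15.48% = 1.2172
E(R) = 2.7% + 1.2172 × 7.8% = 12.19%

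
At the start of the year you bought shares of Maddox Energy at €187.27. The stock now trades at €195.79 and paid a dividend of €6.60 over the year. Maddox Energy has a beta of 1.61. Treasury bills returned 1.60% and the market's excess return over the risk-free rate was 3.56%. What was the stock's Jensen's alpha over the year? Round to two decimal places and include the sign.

+0.74%

Realised HPR = (P1 + D1 − P0) / P0 = (195.79 + 6.60 − 187.27) / 187.27 = 15.12 / 187.27 = 8.0739%
CAPM required = R_f + β·MRP = 1.60% + 1.61 × 3.56% = 7.3316%
α = realised − required = 8.0739% − 7.3316% = +0.74%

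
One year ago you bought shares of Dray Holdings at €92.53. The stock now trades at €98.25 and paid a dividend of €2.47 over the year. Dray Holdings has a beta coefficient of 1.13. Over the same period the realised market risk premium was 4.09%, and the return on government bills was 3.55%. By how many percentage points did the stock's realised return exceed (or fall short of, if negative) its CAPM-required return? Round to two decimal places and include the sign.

Realised HPR = (P1 + D1 − P0) / P0 = (98.25 + 2.47 − 92.53) / 92.53 = 8.19 / 92.53 = 8.8512%
CAPM required = R_f + β·MRP = 3.55% + 1.13 × 4.09% = 8.1717%
α = realised − required = 8.8512% − 8.1717% = +0.68%

+0.68%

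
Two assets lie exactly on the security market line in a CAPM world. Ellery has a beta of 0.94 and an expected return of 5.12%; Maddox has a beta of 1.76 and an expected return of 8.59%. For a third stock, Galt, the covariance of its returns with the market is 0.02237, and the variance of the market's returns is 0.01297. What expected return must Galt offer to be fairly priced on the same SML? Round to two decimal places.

MRP = (8.59% − 5.12%) / (1.76 − 0.94) = 4.2317%
R_f = 5.12% − 0.94 × 4.2317% = 1.1422%
β_Galt = Cov / Var(R_m) = 0.02237 / 0.01297 = 1.7247
E(R_Galt) = R_f + β × MRP = 1.1422% + 1.7247 × 4.2317% = 8.44%

8.44%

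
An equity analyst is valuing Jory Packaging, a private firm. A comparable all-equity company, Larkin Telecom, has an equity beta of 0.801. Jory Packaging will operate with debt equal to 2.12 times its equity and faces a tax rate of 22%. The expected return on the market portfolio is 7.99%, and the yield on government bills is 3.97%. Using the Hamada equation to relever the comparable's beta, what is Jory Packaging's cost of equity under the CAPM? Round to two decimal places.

12.51%

β_L = β_U × [1 + (1 − t)(D/E)] = 0.801 × [1 + (1 − 0.22) × 2.12]
    = 0.801 × [1 + 0.78 × 2.12] = 0.801 × 2.6536 = 2.1255
MRP = 7.99% − 3.97% = 4.02%
E(R) = R_f + β_L × MRP = 3.97% + 2.1255 × 4.02% = 12.51%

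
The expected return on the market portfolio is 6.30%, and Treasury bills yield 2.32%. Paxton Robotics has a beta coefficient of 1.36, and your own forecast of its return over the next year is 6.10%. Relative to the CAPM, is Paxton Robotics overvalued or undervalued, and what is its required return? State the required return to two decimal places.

Overvalued; required return 7.73%

MRP = 6.30% − 2.32% = 3.98%
Required return = R_f + β·MRP = 2.32% + 1.36 × 3.98% = 7.73%
Forecast 6.10% < required 7.73% → the stock plots below the SML → overvalued.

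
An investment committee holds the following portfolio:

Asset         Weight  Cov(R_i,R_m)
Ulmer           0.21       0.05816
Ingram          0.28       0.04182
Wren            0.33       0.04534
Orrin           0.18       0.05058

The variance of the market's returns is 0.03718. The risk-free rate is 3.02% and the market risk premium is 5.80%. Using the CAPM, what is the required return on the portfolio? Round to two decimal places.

β_Ulmer = 0.05816 / 0.03718 = 1.5643
β_Ingram = 0.04182 / 0.03718 = 1.1248
β_Wren = 0.04534 / 0.03718 = 1.2195
β_Orrin = 0.05058 / 0.03718 = 1.3604
β_P = Σ w_i β_i = 0.21×1.5643 + 0.28×1.1248 + 0.33×1.2195 + 0.18×1.3604 = 1.2908
E(R_P) = R_f + β_P × MRP = 3.02% + 1.2908 × 5.80% = 10.51%

10.51%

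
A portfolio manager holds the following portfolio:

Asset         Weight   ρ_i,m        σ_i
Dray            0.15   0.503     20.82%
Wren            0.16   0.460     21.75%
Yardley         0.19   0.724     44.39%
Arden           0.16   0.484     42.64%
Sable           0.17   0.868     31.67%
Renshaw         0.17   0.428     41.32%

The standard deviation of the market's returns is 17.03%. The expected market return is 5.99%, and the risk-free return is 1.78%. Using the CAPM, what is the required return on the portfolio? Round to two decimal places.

β_Dray = 0.503 × 20.82% / 17.03% = 0.6149
β_Wren = 0.460 × 21.75% / 17.03% = 0.5875
β_Yardley = 0.724 × 44.39% / 17.03% = 1.8872
β_Arden = 0.484 × 42.64% / 17.03% = 1.2118
β_Sable = 0.868 × 31.67% / 17.03% = 1.6142
β_Renshaw = 0.428 × 41.32% / 17.03% = 1.0385
β_P = Σ w_i β_i = 0.15×0.6149 + 0.16×0.5875 + 0.19×1.8872 + 0.16×1.2118 + 0.17×1.6142 + 0.17×1.0385 = 1.1897
MRP = 5.99% − 1.78% = 4.21%
E(R_P) = R_f + β_P × MRP = 1.78% + 1.1897 × 4.21% = 6.79%

6.79%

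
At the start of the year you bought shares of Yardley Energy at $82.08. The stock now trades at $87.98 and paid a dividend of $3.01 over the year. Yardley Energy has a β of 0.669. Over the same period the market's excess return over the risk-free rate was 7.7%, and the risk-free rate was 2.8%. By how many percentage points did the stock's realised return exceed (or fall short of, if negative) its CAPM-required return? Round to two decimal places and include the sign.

+2.90%

Realised HPR = (P1 + D1 − P0) / P0 = (87.98 + 3.01 − 82.08) / 82.08 = 8.91 / 82.08 = 10.8553%
CAPM required = R_f + β·MRP = 2.8% + 0.669 × 7.7% = 7.9513%
α = realised − required = 10.8553% − 7.9513% = +2.90%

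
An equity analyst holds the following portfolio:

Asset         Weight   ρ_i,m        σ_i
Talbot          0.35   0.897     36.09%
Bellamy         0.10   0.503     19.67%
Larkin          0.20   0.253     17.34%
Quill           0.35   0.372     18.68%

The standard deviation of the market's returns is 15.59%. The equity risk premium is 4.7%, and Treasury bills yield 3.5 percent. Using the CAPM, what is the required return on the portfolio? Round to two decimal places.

β_Talbot = 0.897 × 36.09% / 15.59% = 2.0765
β_Bellamy = 0.503 × 19.67% / 15.59% = 0.6346
β_Larkin = 0.253 × 17.34% / 15.59% = 0.2814
β_Quill = 0.372 × 18.68% / 15.59% = 0.4457
β_P = Σ w_i β_i = 0.35×2.0765 + 0.10×0.6346 + 0.20×0.2814 + 0.35×0.4457 = 1.0025
E(R_P) = R_f + β_P × MRP = 3.5% + 1.0025 × 4.7% = 8.21%

8.21%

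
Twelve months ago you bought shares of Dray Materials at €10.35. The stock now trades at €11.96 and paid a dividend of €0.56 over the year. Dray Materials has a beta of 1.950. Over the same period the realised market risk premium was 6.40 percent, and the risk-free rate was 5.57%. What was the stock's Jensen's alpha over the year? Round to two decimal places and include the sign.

+2.92%

Realised HPR = (P1 + D1 − P0) / P0 = (11.96 + 0.56 − 10.35) / 10.35 = 2.17 / 10.35 = 20.9662%
CAPM required = R_f + β·MRP = 5.57% + 1.950 × 6.40% = 18.05000%
α = realised − required = 20.9662% − 18.05000% = +2.92%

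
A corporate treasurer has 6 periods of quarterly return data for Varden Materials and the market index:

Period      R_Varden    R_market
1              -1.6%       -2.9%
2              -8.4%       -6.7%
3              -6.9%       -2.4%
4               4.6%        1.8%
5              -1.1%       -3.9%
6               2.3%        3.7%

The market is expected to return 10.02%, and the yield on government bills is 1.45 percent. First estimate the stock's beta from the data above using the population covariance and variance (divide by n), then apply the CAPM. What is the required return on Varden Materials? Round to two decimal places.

10.74%

Mean R_i = (-1.6 − 8.4 − 6.9 + 4.6 − 1.1 + 2.3) / 6 = -1.8500%
Mean R_m = (-2.9 − 6.7 − 2.4 + 1.8 − 3.9 + 3.7) / 6 = -1.7333%
Σ(R_i − R̄_i)(R_m − R̄_m) = 79.3200  ⇒  Cov = 79.3200 / 6 = 13.2200
Σ(R_m − R̄_m)² = 73.1733  ⇒  Var(R_m) = 73.1733 / 6 = 12.1956
β = Cov / Var(R_m) = 13.2200 / 12.1956 = 1.0840
MRP = 10.02% − 1.45% = 8.57%
E(R) = R_f + β × MRP = 1.45% + 1.0840 × 8.57% = 10.74%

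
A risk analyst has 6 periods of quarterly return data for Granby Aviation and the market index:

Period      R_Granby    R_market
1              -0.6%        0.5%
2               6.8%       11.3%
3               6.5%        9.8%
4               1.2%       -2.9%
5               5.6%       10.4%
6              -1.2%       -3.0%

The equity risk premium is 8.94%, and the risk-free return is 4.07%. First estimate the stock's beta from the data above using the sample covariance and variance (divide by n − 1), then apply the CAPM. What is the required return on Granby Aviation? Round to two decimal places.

8.58%

Mean R_i = (-0.6 + 6.8 + 6.5 + 1.2 + 5.6 − 1.2) / 6 = 3.0500%
Mean R_m = (0.5 + 11.3 + 9.8 − 2.9 + 10.4 − 3.0) / 6 = 4.3500%
Σ(R_i − R̄_i)(R_m − R̄_m) = 118.9950  ⇒  Cov = 118.9950 / 5 = 23.7990
Σ(R_m − R̄_m)² = 236.0150  ⇒  Var(R_m) = 236.0150 / 5 = 47.2030
β = Cov / Var(R_m) = 23.7990 / 47.2030 = 0.5042
E(R) = R_f + β × MRP = 4.07% + 0.5042 × 8.94% = 8.58%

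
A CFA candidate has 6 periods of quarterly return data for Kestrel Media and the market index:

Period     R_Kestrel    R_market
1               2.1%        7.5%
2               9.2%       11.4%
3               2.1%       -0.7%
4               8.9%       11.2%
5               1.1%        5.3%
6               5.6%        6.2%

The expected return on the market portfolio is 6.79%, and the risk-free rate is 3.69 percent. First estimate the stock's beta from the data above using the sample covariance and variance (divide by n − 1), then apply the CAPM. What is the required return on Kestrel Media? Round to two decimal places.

Mean R_i = (2.1 + 9.2 + 2.1 + 8.9 + 1.1 + 5.6) / 6 = 4.8333%
Mean R_m = (7.5 + 11.4 − 0.7 + 11.2 + 5.3 + 6.2) / 6 = 6.8167%
Σ(R_i − R̄_i)(R_m − R̄_m) = 61.7067  ⇒  Cov = 61.7067 / 5 = 12.3413
Σ(R_m − R̄_m)² = 99.8683  ⇒  Var(R_m) = 99.8683 / 5 = 19.9737
β = Cov / Var(R_m) = 12.3413 / 19.9737 = 0.6179
MRP = 6.79% − 3.69% = 3.10%
E(R) = R_f + β × MRP = 3.69% + 0.6179 × 3.10% = 5.61%

5.61%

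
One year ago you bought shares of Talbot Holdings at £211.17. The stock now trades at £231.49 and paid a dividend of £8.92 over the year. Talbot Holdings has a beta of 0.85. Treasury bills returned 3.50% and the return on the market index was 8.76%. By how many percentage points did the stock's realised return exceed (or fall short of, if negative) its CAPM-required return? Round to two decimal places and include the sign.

+5.88%

Realised HPR = (P1 + D1 − P0) / P0 = (231.49 + 8.92 − 211.17) / 211.17 = 29.24 / 211.17 = 13.8467%
MRP = 8.76% − 3.50% = 5.26%
CAPM required = R_f + β·MRP = 3.50% + 0.85 × 5.26% = 7.9710%
α = realised − required = 13.8467% − 7.9710% = +5.88%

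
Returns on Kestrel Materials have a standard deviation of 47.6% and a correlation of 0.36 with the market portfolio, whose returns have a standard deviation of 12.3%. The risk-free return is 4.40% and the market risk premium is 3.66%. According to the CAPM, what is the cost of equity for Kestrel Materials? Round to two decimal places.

9.50%

β = ρ × σ_i / σ_m = 0.36 × 47.6% / 12.3% = 1.3932
E(R) = 4.40% + 1.3932 × 3.66% = 9.50%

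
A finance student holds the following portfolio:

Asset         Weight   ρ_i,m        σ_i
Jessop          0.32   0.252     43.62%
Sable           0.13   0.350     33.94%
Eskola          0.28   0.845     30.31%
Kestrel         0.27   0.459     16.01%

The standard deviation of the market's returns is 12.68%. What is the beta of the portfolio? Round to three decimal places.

β_Jessop = 0.252 × 43.62% / 12.68% = 0.8669
β_Sable = 0.350 × 33.94% / 12.68% = 0.9368
β_Eskola = 0.845 × 30.31% / 12.68% = 2.0199
β_Kestrel = 0.459 × 16.01% / 12.68% = 0.5795
β_P = Σ w_i β_i = 0.32×0.8669 + 0.13×0.9368 + 0.28×2.0199 + 0.27×0.5795 = 1.1212

1.121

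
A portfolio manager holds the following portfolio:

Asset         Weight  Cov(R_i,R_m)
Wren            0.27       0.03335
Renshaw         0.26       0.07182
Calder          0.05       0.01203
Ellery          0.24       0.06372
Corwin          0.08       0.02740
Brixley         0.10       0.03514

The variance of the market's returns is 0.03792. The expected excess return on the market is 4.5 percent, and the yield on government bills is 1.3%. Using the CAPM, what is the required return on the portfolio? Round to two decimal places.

7.15%

β_Wren = 0.03335 / 0.03792 = 0.8795
β_Renshaw = 0.07182 / 0.03792 = 1.8940
β_Calder = 0.01203 / 0.03792 = 0.3172
β_Ellery = 0.06372 / 0.03792 = 1.6804
β_Corwin = 0.02740 / 0.03792 = 0.7226
β_Brixley = 0.03514 / 0.03792 = 0.9267
β_P = Σ w_i β_i = 0.27×0.8795 + 0.26×1.8940 + 0.05×0.3172 + 0.24×1.6804 + 0.08×0.7226 + 0.10×0.9267 = 1.2995
E(R_P) = R_f + β_P × MRP = 1.3% + 1.2995 × 4.5% = 7.15%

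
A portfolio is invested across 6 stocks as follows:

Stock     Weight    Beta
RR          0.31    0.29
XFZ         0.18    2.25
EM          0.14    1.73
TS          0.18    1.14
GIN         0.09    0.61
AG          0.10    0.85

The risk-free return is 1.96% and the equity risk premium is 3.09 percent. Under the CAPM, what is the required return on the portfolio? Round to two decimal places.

5.30%

β_P = Σ w_i β_i = 0.31×0.29 + 0.18×2.25 + 0.14×1.73 + 0.18×1.14 + 0.09×0.61 + 0.10×0.85 = 1.0822
E(R_P) = R_f + β_P × MRP = 1.96% + 1.0822 × 3.09% = 5.30%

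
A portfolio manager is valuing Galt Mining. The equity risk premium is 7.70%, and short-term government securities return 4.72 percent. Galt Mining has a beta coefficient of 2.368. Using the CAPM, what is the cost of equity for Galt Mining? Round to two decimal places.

E(R) = R_f + β × MRP = 4.72% + 2.368 × 7.70% = 22.95%

22.95%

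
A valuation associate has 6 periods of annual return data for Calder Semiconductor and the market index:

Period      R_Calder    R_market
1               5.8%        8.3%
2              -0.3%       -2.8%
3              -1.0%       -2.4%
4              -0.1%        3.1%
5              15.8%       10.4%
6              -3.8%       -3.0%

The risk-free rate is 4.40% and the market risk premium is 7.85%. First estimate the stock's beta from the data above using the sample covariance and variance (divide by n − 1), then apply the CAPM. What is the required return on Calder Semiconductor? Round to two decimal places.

12.74%

Mean R_i = (5.8 − 0.3 − 1.0 − 0.1 + 15.8 − 3.8) / 6 = 2.7333%
Mean R_m = (8.3 − 2.8 − 2.4 + 3.1 + 10.4 − 3.0) / 6 = 2.2667%
Σ(R_i − R̄_i)(R_m − R̄_m) = 189.6167  ⇒  Cov = 189.6167 / 5 = 37.9233
Σ(R_m − R̄_m)² = 178.4333  ⇒  Var(R_m) = 178.4333 / 5 = 35.6867
β = Cov / Var(R_m) = 37.9233 / 35.6867 = 1.0627
E(R) = R_f + β × MRP = 4.40% + 1.0627 × 7.85% = 12.74%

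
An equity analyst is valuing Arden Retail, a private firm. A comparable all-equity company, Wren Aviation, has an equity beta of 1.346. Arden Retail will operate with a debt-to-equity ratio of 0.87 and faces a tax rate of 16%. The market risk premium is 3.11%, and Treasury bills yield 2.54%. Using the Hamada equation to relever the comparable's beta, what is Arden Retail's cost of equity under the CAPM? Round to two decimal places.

β_L = β_U × [1 + (1 − t)(D/E)] = 1.346 × [1 + (1 − 0.16) × 0.87]
    = 1.346 × [1 + 0.84 × 0.87] = 1.346 × 1.7308 = 2.3297
E(R) = R_f + β_L × MRP = 2.54% + 2.3297 × 3.11% = 9.79%

9.79%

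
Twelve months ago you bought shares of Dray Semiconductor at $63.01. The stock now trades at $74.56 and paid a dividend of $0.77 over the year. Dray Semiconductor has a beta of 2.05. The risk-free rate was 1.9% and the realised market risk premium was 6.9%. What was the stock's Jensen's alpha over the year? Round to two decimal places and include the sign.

Realised HPR = (P1 + D1 − P0) / P0 = (74.56 + 0.77 − 63.01) / 63.01 = 12.32 / 63.01 = 19.5525%
CAPM required = R_f + β·MRP = 1.9% + 2.05 × 6.9% = 16.0450%
α = realised − required = 19.5525% − 16.0450% = +3.51%

+3.51%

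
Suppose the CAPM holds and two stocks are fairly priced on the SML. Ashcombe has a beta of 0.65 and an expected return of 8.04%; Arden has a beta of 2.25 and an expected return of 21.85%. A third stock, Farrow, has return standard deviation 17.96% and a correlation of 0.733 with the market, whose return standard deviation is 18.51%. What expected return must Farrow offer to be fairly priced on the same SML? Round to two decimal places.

8.57%

MRP = (21.85% − 8.04%) / (2.25 − 0.65) = 8.6313%
R_f = 8.04% − 0.65 × 8.6313% = 2.4297%
β_Farrow = ρ·σ_i/σ_m = 0.733 × 17.96 / 18.51 = 0.7112
E(R_Farrow) = R_f + β × MRP = 2.4297% + 0.7112 × 8.6313% = 8.57%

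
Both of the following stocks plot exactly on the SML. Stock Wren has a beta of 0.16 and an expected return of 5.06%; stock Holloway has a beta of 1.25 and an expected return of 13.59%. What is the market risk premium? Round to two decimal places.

Both satisfy E(R) = R_f + β·MRP, so the slope of the SML is
MRP = (13.59% − 5.06%) / (1.25 − 0.16) = 8.53% / 1.09 = 7.8257%

7.83%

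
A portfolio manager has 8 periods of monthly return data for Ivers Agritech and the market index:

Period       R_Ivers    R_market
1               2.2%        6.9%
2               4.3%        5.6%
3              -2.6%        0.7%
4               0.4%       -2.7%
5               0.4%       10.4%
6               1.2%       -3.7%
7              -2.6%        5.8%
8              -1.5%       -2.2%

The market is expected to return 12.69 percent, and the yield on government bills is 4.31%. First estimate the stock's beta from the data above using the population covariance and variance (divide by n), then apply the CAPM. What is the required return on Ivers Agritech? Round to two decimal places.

5.16%

Mean R_i = (2.2 + 4.3 − 2.6 + 0.4 + 0.4 + 1.2 − 2.6 − 1.5) / 8 = 0.2250%
Mean R_m = (6.9 + 5.6 + 0.7 − 2.7 + 10.4 − 3.7 + 5.8 − 2.2) / 8 = 2.6000%
Σ(R_i − R̄_i)(R_m − R̄_m) = 19.6200  ⇒  Cov = 19.6200 / 8 = 2.4525
Σ(R_m − R̄_m)² = 193.0000  ⇒  Var(R_m) = 193.0000 / 8 = 24.1250
β = Cov / Var(R_m) = 2.4525 / 24.1250 = 0.1017
MRP = 12.69% − 4.31% = 8.38%
E(R) = R_f + β × MRP = 4.31% + 0.1017 × 8.38% = 5.16%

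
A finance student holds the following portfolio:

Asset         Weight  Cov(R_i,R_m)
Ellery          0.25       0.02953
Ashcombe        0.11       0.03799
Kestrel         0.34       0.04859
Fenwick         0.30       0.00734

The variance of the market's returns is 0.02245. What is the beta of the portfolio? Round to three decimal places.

β_Ellery = 0.02953 / 0.02245 = 1.3154
β_Ashcombe = 0.03799 / 0.02245 = 1.6922
β_Kestrel = 0.04859 / 0.02245 = 2.1644
β_Fenwick = 0.00734 / 0.02245 = 0.3269
β_P = Σ w_i β_i = 0.25×1.3154 + 0.11×1.6922 + 0.34×2.1644 + 0.30×0.3269 = 1.3490

1.349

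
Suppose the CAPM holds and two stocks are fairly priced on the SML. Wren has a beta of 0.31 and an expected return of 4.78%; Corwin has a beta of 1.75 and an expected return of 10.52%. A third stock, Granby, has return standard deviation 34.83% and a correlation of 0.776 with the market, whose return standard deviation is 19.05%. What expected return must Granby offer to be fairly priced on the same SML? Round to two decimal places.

MRP = (10.52% − 4.78%) / (1.75 − 0.31) = 3.9861%
R_f = 4.78% − 0.31 × 3.9861% = 3.5443%
β_Granby = ρ·σ_i/σ_m = 0.776 × 34.83 / 19.05 = 1.4188
E(R_Granby) = R_f + β × MRP = 3.5443% + 1.4188 × 3.9861% = 9.20%

9.20%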